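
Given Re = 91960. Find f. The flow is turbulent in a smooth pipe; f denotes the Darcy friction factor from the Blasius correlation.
Formula: f = \frac{0.316}{Re^{0.25}}
f = 0.316/91960^0.25 = 0.01815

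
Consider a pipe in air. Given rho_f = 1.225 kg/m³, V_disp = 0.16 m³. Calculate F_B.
Formula: F_B = \rho_f g V_{disp}
F_B = 1.225·9.81·0.16 = 1.923 N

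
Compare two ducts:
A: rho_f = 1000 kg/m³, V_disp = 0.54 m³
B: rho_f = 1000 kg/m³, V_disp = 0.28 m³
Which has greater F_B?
F_B(A) = 5297 N, F_B(B) = 2747 N. Answer: A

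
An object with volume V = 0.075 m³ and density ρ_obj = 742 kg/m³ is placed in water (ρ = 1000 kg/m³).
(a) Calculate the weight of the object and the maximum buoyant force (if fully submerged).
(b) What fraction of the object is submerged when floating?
(a) W=rho_obj*g*V=742*9.81*0.075=545.9 N; F_B(max)=rho*g*V=1000*9.81*0.075=735.8 N
(b) Floating fraction=rho_obj/rho=742/1000=0.742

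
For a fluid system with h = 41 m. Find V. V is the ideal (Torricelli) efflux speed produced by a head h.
Formula: V = \sqrt{2 g h}
V = √(2·9.81·41) = 28.36 m/s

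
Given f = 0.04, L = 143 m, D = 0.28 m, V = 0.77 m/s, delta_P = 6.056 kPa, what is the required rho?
Formula: \Delta P = f \frac{L}{D} \frac{\rho V^2}{2}
Substituting knowns: 6.056 = 0.04·(143/0.28)·0.5·rho·0.77²/1000
Solving for rho: rho = (6.056·1000)/(0.04·(143/0.28)·0.5·0.77²) = 1000 kg/m³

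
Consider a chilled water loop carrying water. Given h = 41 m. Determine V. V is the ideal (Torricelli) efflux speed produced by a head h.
Formula: V = \sqrt{2 g h}
V = √(2·9.81·41) = 28.36 m/s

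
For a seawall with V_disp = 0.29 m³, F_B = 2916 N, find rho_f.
Formula: F_B = \rho_f g V_{disp}
Substituting knowns: 2916 = rho_f·9.81·0.29
Solving for rho_f: rho_f = 2916/(9.81·0.29) = 1025 kg/m³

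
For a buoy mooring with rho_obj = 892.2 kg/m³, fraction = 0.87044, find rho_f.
Formula: f_{sub} = \frac{\rho_{obj}}{\rho_f}
Substituting knowns: 0.87044 = 892.2/rho_f
Solving for rho_f: rho_f = 892.2/0.87044 = 1025 kg/m³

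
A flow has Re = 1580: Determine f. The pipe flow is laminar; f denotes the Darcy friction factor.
Formula: f = \frac{64}{Re}
f = 64/1580 = 0.04051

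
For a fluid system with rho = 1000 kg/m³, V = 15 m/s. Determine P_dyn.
Formula: P_{dyn} = \frac{1}{2} \rho V^2
P_dyn = 0.5·1000·15²/1000 = 112.5 kPa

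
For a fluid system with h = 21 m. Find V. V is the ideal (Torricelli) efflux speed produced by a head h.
Formula: V = \sqrt{2 g h}
V = √(2·9.81·21) = 20.3 m/s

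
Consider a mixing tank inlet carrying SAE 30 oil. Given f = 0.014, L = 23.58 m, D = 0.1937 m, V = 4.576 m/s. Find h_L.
Formula: h_L = f \frac{L}{D} \frac{V^2}{2g}
h_L = 0.014·(23.58/0.1937)·4.576²/(2·9.81) = 1.819 m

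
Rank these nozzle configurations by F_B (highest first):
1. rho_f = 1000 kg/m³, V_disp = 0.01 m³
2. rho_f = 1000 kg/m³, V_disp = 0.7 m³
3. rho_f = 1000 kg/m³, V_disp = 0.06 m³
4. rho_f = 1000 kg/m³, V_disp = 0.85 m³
Case 1: F_B = 98.1 N
Case 2: F_B = 6867 N
Case 3: F_B = 588.6 N
Case 4: F_B = 8338 N
Ranking (highest first): 4, 2, 3, 1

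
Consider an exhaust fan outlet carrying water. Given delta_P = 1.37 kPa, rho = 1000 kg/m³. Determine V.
Formula: V = \sqrt{\frac{2 \Delta P}{\rho}}
V = √(2·(1.37·1000)/1000) = 1.655 m/s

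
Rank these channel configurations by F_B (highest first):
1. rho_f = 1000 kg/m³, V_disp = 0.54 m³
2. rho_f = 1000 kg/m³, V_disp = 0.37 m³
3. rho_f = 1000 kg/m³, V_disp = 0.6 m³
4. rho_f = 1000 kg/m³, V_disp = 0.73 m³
Case 1: F_B = 5297 N
Case 2: F_B = 3630 N
Case 3: F_B = 5886 N
Case 4: F_B = 7161 N
Ranking (highest first): 4, 3, 1, 2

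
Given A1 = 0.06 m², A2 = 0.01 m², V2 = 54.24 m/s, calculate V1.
Formula: V_2 = \frac{A_1 V_1}{A_2}
Substituting knowns: 54.24 = 0.06·V1/0.01
Solving for V1: V1 = 54.24·0.01/0.06 = 9.04 m/s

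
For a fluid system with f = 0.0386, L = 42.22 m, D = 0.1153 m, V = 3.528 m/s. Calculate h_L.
Formula: h_L = f \frac{L}{D} \frac{V^2}{2g}
h_L = 0.0386·(42.22/0.1153)·3.528²/(2·9.81) = 8.967 m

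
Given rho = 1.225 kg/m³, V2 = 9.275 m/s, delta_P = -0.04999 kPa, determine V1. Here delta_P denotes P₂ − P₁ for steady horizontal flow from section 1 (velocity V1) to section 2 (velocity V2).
Formula: \Delta P = \frac{1}{2} \rho (V_1^2 - V_2^2)
Substituting knowns: -0.04999 = 0.5·1.225·(V1² − 9.275²)/1000
Solving for V1: V1 = √(9.275² + 2·(-0.04999·1000)/1.225) = 2.1 m/s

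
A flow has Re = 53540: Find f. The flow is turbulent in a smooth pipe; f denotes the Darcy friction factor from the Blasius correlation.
Formula: f = \frac{0.316}{Re^{0.25}}
f = 0.316/53540^0.25 = 0.02077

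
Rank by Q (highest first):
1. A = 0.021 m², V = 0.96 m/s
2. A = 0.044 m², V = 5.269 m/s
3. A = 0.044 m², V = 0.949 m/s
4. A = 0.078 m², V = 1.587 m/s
Case 1: Q = 20.16 L/s
Case 2: Q = 231.8 L/s
Case 3: Q = 41.76 L/s
Case 4: Q = 123.8 L/s
Ranking (highest first): 2, 4, 3, 1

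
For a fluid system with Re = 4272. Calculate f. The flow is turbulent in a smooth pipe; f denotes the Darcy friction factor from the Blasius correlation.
Formula: f = \frac{0.316}{Re^{0.25}}
f = 0.316/4272^0.25 = 0.03909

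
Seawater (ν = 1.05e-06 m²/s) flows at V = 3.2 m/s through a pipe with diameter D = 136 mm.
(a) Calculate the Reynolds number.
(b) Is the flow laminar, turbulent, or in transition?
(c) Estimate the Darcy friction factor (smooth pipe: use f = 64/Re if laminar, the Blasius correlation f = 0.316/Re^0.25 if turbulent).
(a) Re = V·D/ν = 3.2·0.136/1.05e-06 = 414480
(b) Flow regime: turbulent (Re > 4000)
(c) Friction factor: f = 0.316/Re^0.25 = 0.316/414480^0.25 = 0.01245 (Blasius is strictly valid for Re ≲ 1e5; used here as the smooth-pipe estimate the problem specifies)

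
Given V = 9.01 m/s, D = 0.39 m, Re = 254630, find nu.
Formula: Re = \frac{V D}{\nu}
Substituting knowns: 254630 = 9.01·0.39/nu
Solving for nu: nu = 9.01·0.39/254630 = 1.380e-05 m²/s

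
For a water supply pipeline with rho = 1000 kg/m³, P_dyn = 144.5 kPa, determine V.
Formula: P_{dyn} = \frac{1}{2} \rho V^2
Substituting knowns: 144.5 = 0.5·1000·V²/1000
Solving for V: V = √(2·(144.5·1000)/1000) = 17 m/s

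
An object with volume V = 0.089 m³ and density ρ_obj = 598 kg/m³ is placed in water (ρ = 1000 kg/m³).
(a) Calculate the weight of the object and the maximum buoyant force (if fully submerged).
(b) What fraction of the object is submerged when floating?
(a) W=rho_obj*g*V=598*9.81*0.089=522.1 N; F_B(max)=rho*g*V=1000*9.81*0.089=873.1 N
(b) Floating fraction=rho_obj/rho=598/1000=0.598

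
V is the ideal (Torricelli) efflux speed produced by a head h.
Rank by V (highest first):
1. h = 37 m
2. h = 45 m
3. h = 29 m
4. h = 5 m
Case 1: V = 26.94 m/s
Case 2: V = 29.71 m/s
Case 3: V = 23.85 m/s
Case 4: V = 9.905 m/s
Ranking (highest first): 2, 1, 3, 4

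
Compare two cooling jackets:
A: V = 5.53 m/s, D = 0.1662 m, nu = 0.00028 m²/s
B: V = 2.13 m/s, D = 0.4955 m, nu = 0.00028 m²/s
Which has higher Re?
Re(A) = 3282, Re(B) = 3769. Answer: B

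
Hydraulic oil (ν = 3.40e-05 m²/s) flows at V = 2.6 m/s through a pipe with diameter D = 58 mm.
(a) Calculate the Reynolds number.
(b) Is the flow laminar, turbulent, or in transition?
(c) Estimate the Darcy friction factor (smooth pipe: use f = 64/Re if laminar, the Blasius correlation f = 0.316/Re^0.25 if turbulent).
(a) Re = V·D/ν = 2.6·0.058/3.40e-05 = 4435.3
(b) Flow regime: turbulent (Re > 4000)
(c) Friction factor: f = 0.316/Re^0.25 = 0.316/4435.3^0.25 = 0.03872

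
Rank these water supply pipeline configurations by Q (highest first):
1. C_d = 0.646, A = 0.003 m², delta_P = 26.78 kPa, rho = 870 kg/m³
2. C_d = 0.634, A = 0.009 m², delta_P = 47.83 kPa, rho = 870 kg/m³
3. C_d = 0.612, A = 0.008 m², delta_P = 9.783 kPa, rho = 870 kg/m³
Case 1: Q = 15.21 L/s
Case 2: Q = 59.83 L/s
Case 3: Q = 23.22 L/s
Ranking (highest first): 2, 3, 1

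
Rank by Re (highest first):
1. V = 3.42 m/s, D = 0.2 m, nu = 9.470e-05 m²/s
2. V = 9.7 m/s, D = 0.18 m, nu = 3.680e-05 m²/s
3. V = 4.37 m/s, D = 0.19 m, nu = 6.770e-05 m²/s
Case 1: Re = 7223
Case 2: Re = 47446
Case 3: Re = 12264
Ranking (highest first): 2, 3, 1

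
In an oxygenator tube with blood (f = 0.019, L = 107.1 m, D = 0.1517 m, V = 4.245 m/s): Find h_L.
Formula: h_L = f \frac{L}{D} \frac{V^2}{2g}
h_L = 0.019·(107.1/0.1517)·4.245²/(2·9.81) = 12.32 m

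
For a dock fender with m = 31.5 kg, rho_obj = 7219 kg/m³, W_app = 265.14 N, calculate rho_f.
Formula: W_{app} = mg\left(1 - \frac{\rho_f}{\rho_{obj}}\right)
Substituting knowns: 265.14 = 31.5·9.81·(1 − rho_f/7219)
Solving for rho_f: rho_f = 7219·(1 − 265.14/(31.5·9.81)) = 1025 kg/m³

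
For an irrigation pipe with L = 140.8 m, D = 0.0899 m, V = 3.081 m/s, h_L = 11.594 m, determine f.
Formula: h_L = f \frac{L}{D} \frac{V^2}{2g}
Substituting knowns: 11.594 = f·(140.8/0.0899)·3.081²/(2·9.81)
Solving for f: f = 11.594·2·9.81/((140.8/0.0899)·3.081²) = 0.0153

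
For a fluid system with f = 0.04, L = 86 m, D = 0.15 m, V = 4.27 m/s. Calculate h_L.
Formula: h_L = f \frac{L}{D} \frac{V^2}{2g}
h_L = 0.04·(86/0.15)·4.27²/(2·9.81) = 21.31 m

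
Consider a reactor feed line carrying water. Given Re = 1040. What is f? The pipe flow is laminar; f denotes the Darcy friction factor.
Formula: f = \frac{64}{Re}
f = 64/1040 = 0.06154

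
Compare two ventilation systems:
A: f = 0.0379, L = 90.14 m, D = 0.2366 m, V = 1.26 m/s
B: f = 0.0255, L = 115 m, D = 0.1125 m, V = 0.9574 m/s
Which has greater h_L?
h_L(A) = 1.168 m, h_L(B) = 1.218 m. Answer: B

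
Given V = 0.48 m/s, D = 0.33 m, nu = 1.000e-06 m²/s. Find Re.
Formula: Re = \frac{V D}{\nu}
Re = 0.48·0.33/1.000e-06 = 158400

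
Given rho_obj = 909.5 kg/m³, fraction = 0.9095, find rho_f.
Formula: f_{sub} = \frac{\rho_{obj}}{\rho_f}
Substituting knowns: 0.9095 = 909.5/rho_f
Solving for rho_f: rho_f = 909.5/0.9095 = 1000 kg/m³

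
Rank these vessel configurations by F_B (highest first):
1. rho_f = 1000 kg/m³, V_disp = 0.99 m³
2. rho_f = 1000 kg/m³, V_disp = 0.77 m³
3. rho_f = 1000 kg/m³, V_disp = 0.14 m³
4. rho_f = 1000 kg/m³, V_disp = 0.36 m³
Case 1: F_B = 9712 N
Case 2: F_B = 7554 N
Case 3: F_B = 1373 N
Case 4: F_B = 3532 N
Ranking (highest first): 1, 2, 4, 3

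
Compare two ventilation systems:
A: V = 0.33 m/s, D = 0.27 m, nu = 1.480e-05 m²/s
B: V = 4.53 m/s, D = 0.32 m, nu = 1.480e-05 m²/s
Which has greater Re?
Re(A) = 6020, Re(B) = 97946. Answer: B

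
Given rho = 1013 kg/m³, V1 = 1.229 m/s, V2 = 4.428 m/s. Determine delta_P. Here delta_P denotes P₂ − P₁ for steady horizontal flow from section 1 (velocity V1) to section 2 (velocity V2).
Formula: \Delta P = \frac{1}{2} \rho (V_1^2 - V_2^2)
delta_P = 0.5·1013·(1.229² − 4.428²)/1000 = -9.166 kPa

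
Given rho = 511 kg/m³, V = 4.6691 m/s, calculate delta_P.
Formula: V = \sqrt{\frac{2 \Delta P}{\rho}}
Substituting knowns: 4.6691 = √(2·(delta_P·1000)/511)
Solving for delta_P: delta_P = 4.6691²·511/2/1000 = 5.57 kPa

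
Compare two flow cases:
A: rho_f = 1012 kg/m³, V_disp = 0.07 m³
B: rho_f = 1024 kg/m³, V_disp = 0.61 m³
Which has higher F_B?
F_B(A) = 694.9 N, F_B(B) = 6128 N. Answer: B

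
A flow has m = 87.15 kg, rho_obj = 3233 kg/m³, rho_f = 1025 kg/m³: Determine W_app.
Formula: W_{app} = mg\left(1 - \frac{\rho_f}{\rho_{obj}}\right)
W_app = 87.15·9.81·(1 − 1025/3233) = 583.9 N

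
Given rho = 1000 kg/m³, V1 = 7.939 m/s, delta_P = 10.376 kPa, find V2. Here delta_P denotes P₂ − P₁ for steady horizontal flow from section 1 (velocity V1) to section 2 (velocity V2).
Formula: \Delta P = \frac{1}{2} \rho (V_1^2 - V_2^2)
Substituting knowns: 10.376 = 0.5·1000·(7.939² − V2²)/1000
Solving for V2: V2 = √(7.939² − 2·(10.376·1000)/1000) = 6.502 m/s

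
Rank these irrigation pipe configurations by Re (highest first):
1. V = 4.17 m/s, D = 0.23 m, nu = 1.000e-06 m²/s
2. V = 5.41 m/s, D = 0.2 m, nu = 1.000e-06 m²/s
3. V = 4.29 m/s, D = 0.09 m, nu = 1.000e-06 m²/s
Case 1: Re = 959100
Case 2: Re = 1.082e+06
Case 3: Re = 386100
Ranking (highest first): 2, 1, 3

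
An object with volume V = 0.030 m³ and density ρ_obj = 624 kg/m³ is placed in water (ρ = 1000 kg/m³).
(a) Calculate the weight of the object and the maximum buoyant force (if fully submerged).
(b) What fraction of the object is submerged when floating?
(a) W=rho_obj*g*V=624*9.81*0.030=183.6 N; F_B(max)=rho*g*V=1000*9.81*0.030=294.3 N
(b) Floating fraction=rho_obj/rho=624/1000=0.624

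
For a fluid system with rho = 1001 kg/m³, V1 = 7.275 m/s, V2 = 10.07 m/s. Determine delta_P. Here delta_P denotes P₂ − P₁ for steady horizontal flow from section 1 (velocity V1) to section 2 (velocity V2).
Formula: \Delta P = \frac{1}{2} \rho (V_1^2 - V_2^2)
delta_P = 0.5·1001·(7.275² − 10.07²)/1000 = -24.26 kPa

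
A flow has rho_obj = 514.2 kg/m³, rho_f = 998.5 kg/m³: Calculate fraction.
Formula: f_{sub} = \frac{\rho_{obj}}{\rho_f}
fraction = 514.2/998.5 = 0.515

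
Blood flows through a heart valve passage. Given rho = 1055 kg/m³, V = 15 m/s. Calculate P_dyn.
Formula: P_{dyn} = \frac{1}{2} \rho V^2
P_dyn = 0.5·1055·15²/1000 = 118.7 kPa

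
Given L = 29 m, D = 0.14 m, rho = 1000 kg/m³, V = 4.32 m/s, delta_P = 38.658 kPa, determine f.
Formula: \Delta P = f \frac{L}{D} \frac{\rho V^2}{2}
Substituting knowns: 38.658 = f·(29/0.14)·0.5·1000·4.32²/1000
Solving for f: f = (38.658·1000)/((29/0.14)·0.5·1000·4.32²) = 0.02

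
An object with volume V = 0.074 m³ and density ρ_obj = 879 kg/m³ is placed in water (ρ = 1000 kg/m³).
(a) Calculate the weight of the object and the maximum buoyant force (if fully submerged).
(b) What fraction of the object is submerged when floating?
(a) W=rho_obj*g*V=879*9.81*0.074=638.1 N; F_B(max)=rho*g*V=1000*9.81*0.074=725.9 N
(b) Floating fraction=rho_obj/rho=879/1000=0.879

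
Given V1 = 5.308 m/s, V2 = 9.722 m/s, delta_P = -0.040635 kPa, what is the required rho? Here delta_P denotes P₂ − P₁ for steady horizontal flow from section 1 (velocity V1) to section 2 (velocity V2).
Formula: \Delta P = \frac{1}{2} \rho (V_1^2 - V_2^2)
Substituting knowns: -0.040635 = 0.5·rho·(5.308² − 9.722²)/1000
Solving for rho: rho = 2·(-0.040635·1000)/(5.308² − 9.722²) = 1.225 kg/m³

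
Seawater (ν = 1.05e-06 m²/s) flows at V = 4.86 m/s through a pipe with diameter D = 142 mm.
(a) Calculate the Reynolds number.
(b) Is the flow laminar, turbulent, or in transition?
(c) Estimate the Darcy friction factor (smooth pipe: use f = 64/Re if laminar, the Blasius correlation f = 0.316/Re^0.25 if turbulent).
(a) Re = V·D/ν = 4.86·0.142/1.05e-06 = 657260
(b) Flow regime: turbulent (Re > 4000)
(c) Friction factor: f = 0.316/Re^0.25 = 0.316/657260^0.25 = 0.0111 (Blasius is strictly valid for Re ≲ 1e5; used here as the smooth-pipe estimate the problem specifies)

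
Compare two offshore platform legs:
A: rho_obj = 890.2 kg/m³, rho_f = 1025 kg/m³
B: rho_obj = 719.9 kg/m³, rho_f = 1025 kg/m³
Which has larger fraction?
fraction(A) = 0.8685, fraction(B) = 0.7023. Answer: A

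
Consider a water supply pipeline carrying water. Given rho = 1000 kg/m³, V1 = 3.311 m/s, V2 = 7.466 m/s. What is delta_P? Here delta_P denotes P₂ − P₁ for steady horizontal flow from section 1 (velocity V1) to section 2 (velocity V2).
Formula: \Delta P = \frac{1}{2} \rho (V_1^2 - V_2^2)
delta_P = 0.5·1000·(3.311² − 7.466²)/1000 = -22.39 kPa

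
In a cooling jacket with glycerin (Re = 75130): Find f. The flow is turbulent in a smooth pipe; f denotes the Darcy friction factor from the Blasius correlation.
Formula: f = \frac{0.316}{Re^{0.25}}
f = 0.316/75130^0.25 = 0.01909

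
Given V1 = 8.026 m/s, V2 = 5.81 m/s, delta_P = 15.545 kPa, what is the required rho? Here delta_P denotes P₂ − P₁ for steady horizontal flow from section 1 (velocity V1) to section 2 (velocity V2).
Formula: \Delta P = \frac{1}{2} \rho (V_1^2 - V_2^2)
Substituting knowns: 15.545 = 0.5·rho·(8.026² − 5.81²)/1000
Solving for rho: rho = 2·(15.545·1000)/(8.026² − 5.81²) = 1014 kg/m³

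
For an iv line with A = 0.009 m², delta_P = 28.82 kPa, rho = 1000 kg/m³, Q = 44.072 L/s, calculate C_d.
Formula: Q = C_d A \sqrt{\frac{2 \Delta P}{\rho}}
Substituting knowns: 44.072 = C_d·0.009·√(2·(28.82·1000)/1000)·1000
Solving for C_d: C_d = (44.072/1000)/(0.009·√(2·(28.82·1000)/1000)) = 0.645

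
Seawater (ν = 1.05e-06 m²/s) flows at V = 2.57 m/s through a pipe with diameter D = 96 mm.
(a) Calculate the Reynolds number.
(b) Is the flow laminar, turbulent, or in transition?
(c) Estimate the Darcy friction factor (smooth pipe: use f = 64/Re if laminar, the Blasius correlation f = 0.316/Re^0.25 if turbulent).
(a) Re = V·D/ν = 2.57·0.096/1.05e-06 = 234970
(b) Flow regime: turbulent (Re > 4000)
(c) Friction factor: f = 0.316/Re^0.25 = 0.316/234970^0.25 = 0.01435 (Blasius is strictly valid for Re ≲ 1e5; used here as the smooth-pipe estimate the problem specifies)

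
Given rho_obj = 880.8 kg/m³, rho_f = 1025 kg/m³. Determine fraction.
Formula: f_{sub} = \frac{\rho_{obj}}{\rho_f}
fraction = 880.8/1025 = 0.8593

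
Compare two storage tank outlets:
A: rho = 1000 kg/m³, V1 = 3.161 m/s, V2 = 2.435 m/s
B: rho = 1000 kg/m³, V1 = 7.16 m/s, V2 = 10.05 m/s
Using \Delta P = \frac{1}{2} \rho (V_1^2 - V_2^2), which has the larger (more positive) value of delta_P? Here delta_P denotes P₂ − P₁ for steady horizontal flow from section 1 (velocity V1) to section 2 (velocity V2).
delta_P(A) = 2.031 kPa, delta_P(B) = -24.87 kPa. Answer: A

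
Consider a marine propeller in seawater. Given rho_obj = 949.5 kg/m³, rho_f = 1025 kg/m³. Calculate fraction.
Formula: f_{sub} = \frac{\rho_{obj}}{\rho_f}
fraction = 949.5/1025 = 0.9263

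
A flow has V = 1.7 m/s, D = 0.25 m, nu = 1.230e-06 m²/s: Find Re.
Formula: Re = \frac{V D}{\nu}
Re = 1.7·0.25/1.230e-06 = 345528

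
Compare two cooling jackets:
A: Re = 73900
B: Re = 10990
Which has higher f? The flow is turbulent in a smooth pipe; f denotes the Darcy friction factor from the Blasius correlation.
f(A) = 0.01917, f(B) = 0.03086. Answer: B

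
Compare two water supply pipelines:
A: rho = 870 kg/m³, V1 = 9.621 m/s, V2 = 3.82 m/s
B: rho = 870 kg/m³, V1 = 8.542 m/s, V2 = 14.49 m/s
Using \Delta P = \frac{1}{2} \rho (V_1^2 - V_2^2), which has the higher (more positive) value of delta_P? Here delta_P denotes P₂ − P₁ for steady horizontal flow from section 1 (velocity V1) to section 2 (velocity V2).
delta_P(A) = 33.92 kPa, delta_P(B) = -59.59 kPa. Answer: A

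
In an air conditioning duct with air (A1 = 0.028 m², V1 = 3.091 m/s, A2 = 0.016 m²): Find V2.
Formula: V_2 = \frac{A_1 V_1}{A_2}
V2 = 0.028·3.091/0.016 = 5.409 m/s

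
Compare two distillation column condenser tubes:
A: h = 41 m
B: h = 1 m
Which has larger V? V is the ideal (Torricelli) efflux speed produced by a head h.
V(A) = 28.36 m/s, V(B) = 4.429 m/s. Answer: A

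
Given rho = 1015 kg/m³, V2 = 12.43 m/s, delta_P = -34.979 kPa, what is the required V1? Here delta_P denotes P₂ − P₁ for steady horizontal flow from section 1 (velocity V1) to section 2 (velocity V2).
Formula: \Delta P = \frac{1}{2} \rho (V_1^2 - V_2^2)
Substituting knowns: -34.979 = 0.5·1015·(V1² − 12.43²)/1000
Solving for V1: V1 = √(12.43² + 2·(-34.979·1000)/1015) = 9.251 m/s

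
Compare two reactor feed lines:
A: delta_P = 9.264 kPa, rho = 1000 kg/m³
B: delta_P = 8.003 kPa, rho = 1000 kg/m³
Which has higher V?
V(A) = 4.304 m/s, V(B) = 4.001 m/s. Answer: A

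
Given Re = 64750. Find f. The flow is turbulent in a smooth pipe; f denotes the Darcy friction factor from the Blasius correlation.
Formula: f = \frac{0.316}{Re^{0.25}}
f = 0.316/64750^0.25 = 0.01981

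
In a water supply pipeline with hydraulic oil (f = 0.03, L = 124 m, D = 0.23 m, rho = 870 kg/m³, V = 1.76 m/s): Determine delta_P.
Formula: \Delta P = f \frac{L}{D} \frac{\rho V^2}{2}
delta_P = 0.03·(124/0.23)·0.5·870·1.76²/1000 = 21.79 kPa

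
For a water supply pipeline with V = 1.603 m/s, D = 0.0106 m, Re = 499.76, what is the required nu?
Formula: Re = \frac{V D}{\nu}
Substituting knowns: 499.76 = 1.603·0.0106/nu
Solving for nu: nu = 1.603·0.0106/499.76 = 3.400e-05 m²/s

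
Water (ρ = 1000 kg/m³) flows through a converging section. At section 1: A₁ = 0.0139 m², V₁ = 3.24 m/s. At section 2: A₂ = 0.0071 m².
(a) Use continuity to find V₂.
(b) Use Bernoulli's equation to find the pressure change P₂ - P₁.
(a) Continuity: A₁V₁=A₂V₂ -> V₂=A₁V₁/A₂=0.0139*3.24/0.0071=6.34 m/s
(b) Bernoulli: P₂-P₁=0.5*rho*(V₁^2-V₂^2)/1000=0.5*1000*(3.24^2-6.34^2)/1000=-14.85 kPa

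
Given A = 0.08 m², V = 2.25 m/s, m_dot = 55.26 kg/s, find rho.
Formula: \dot{m} = \rho A V
Substituting knowns: 55.26 = rho·0.08·2.25
Solving for rho: rho = 55.26/(0.08·2.25) = 307 kg/m³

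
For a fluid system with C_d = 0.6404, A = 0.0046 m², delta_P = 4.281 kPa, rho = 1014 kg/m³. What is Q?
Formula: Q = C_d A \sqrt{\frac{2 \Delta P}{\rho}}
Q = 0.6404·0.0046·√(2·(4.281·1000)/1014)·1000 = 8.56 L/s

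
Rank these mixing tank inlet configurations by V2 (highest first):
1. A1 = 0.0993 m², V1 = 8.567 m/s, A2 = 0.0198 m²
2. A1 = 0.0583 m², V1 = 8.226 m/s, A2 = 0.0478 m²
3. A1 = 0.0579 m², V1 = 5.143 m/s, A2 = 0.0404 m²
Case 1: V2 = 42.96 m/s
Case 2: V2 = 10.03 m/s
Case 3: V2 = 7.371 m/s
Ranking (highest first): 1, 2, 3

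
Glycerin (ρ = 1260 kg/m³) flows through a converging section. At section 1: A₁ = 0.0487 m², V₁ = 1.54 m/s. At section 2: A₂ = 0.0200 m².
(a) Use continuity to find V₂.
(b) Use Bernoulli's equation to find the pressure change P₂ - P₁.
(a) Continuity: A₁V₁=A₂V₂ -> V₂=A₁V₁/A₂=0.0487*1.54/0.0200=3.75 m/s
(b) Bernoulli: P₂-P₁=0.5*rho*(V₁^2-V₂^2)/1000=0.5*1260*(1.54^2-3.75^2)/1000=-7.365 kPa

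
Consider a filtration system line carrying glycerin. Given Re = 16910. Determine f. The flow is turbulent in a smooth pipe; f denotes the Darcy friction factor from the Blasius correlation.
Formula: f = \frac{0.316}{Re^{0.25}}
f = 0.316/16910^0.25 = 0.02771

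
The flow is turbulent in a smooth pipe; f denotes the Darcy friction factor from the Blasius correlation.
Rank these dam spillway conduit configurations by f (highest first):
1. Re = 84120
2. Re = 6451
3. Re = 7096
Case 1: f = 0.01856
Case 2: f = 0.03526
Case 3: f = 0.03443
Ranking (highest first): 2, 3, 1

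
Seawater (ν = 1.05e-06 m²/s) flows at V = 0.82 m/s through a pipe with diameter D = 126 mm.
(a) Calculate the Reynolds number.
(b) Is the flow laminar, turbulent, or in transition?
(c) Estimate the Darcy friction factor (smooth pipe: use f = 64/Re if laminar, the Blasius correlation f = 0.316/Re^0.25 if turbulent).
(a) Re = V·D/ν = 0.82·0.126/1.05e-06 = 98400
(b) Flow regime: turbulent (Re > 4000)
(c) Friction factor: f = 0.316/Re^0.25 = 0.316/98400^0.25 = 0.01784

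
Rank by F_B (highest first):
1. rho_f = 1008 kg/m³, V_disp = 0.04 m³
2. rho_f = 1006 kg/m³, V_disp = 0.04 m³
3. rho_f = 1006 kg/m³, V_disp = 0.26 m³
Case 1: F_B = 395.5 N
Case 2: F_B = 394.8 N
Case 3: F_B = 2566 N
Ranking (highest first): 3, 1, 2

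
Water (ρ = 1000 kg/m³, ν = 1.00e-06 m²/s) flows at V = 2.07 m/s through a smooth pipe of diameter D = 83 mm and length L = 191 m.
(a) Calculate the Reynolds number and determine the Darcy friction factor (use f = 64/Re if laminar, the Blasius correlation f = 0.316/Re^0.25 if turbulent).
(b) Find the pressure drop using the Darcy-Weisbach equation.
(a) Re = V·D/ν = 2.07·0.083/1.00e-06 = 171810 → turbulent (Re > 4000); f = 0.316/Re^0.25 = 0.316/171810^0.25 = 0.015521 (Blasius is strictly valid for Re ≲ 1e5; used here as the smooth-pipe estimate the problem specifies)
(b) Darcy-Weisbach: ΔP = f·(L/D)·½ρV²/1000 = 0.015521·(191/0.083)·½·1000·2.07²/1000 = 76.52 kPa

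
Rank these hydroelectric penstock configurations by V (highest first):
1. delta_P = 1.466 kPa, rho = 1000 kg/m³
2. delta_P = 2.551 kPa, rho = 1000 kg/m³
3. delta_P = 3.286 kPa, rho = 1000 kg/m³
Case 1: V = 1.712 m/s
Case 2: V = 2.259 m/s
Case 3: V = 2.564 m/s
Ranking (highest first): 3, 2, 1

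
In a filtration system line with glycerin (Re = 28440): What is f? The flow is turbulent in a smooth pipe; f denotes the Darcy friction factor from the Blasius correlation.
Formula: f = \frac{0.316}{Re^{0.25}}
f = 0.316/28440^0.25 = 0.02433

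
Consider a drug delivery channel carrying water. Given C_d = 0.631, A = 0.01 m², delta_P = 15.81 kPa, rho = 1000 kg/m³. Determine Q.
Formula: Q = C_d A \sqrt{\frac{2 \Delta P}{\rho}}
Q = 0.631·0.01·√(2·(15.81·1000)/1000)·1000 = 35.48 L/s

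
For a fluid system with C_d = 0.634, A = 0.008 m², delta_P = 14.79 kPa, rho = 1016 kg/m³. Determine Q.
Formula: Q = C_d A \sqrt{\frac{2 \Delta P}{\rho}}
Q = 0.634·0.008·√(2·(14.79·1000)/1016)·1000 = 27.37 L/s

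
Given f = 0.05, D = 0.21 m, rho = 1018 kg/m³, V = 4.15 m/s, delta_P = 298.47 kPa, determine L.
Formula: \Delta P = f \frac{L}{D} \frac{\rho V^2}{2}
Substituting knowns: 298.47 = 0.05·(L/0.21)·0.5·1018·4.15²/1000
Solving for L: L = (298.47·1000)·0.21/(0.05·0.5·1018·4.15²) = 143 m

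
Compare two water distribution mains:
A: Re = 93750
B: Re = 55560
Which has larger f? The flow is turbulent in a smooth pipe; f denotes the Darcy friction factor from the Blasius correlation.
f(A) = 0.01806, f(B) = 0.02058. Answer: B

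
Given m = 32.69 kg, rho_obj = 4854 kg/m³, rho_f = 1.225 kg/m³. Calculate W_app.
Formula: W_{app} = mg\left(1 - \frac{\rho_f}{\rho_{obj}}\right)
W_app = 32.69·9.81·(1 − 1.225/4854) = 320.6 N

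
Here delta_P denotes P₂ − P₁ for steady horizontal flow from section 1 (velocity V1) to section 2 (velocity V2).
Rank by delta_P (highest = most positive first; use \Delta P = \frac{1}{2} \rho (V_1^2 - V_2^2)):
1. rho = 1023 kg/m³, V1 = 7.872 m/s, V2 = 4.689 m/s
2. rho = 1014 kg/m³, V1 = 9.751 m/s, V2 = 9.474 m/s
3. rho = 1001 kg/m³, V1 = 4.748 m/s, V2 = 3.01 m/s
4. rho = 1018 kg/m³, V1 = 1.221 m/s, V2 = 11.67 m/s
Case 1: delta_P = 20.45 kPa
Case 2: delta_P = 2.7 kPa
Case 3: delta_P = 6.748 kPa
Case 4: delta_P = -68.56 kPa
Ranking (highest first): 1, 3, 2, 4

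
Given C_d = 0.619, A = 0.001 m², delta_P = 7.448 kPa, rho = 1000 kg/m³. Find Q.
Formula: Q = C_d A \sqrt{\frac{2 \Delta P}{\rho}}
Q = 0.619·0.001·√(2·(7.448·1000)/1000)·1000 = 2.389 L/s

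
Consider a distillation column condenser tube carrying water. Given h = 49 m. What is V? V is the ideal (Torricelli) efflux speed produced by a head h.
Formula: V = \sqrt{2 g h}
V = √(2·9.81·49) = 31.01 m/s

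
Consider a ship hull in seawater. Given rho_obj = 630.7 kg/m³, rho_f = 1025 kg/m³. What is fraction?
Formula: f_{sub} = \frac{\rho_{obj}}{\rho_f}
fraction = 630.7/1025 = 0.6153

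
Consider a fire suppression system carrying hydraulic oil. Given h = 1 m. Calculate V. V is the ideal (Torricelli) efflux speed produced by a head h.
Formula: V = \sqrt{2 g h}
V = √(2·9.81·1) = 4.429 m/s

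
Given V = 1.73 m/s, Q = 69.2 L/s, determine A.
Formula: Q = A V
Substituting knowns: 69.2 = A·1.73·1000
Solving for A: A = (69.2/1000)/1.73 = 0.04 m²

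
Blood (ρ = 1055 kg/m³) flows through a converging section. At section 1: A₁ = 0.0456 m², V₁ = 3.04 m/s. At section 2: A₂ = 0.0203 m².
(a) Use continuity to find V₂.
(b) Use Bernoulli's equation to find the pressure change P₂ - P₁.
(a) Continuity: A₁V₁=A₂V₂ -> V₂=A₁V₁/A₂=0.0456*3.04/0.0203=6.83 m/s
(b) Bernoulli: P₂-P₁=0.5*rho*(V₁^2-V₂^2)/1000=0.5*1055*(3.04^2-6.83^2)/1000=-19.73 kPa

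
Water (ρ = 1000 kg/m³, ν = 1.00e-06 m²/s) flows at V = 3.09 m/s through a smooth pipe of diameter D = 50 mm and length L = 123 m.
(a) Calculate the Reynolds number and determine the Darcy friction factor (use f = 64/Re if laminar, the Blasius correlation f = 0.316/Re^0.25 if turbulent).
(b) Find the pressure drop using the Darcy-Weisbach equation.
(a) Re = V·D/ν = 3.09·0.05/1.00e-06 = 154500 → turbulent (Re > 4000); f = 0.316/Re^0.25 = 0.316/154500^0.25 = 0.015939 (Blasius is strictly valid for Re ≲ 1e5; used here as the smooth-pipe estimate the problem specifies)
(b) Darcy-Weisbach: ΔP = f·(L/D)·½ρV²/1000 = 0.015939·(123/0.050)·½·1000·3.09²/1000 = 187.2 kPa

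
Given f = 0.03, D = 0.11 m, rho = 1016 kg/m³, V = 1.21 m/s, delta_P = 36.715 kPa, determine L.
Formula: \Delta P = f \frac{L}{D} \frac{\rho V^2}{2}
Substituting knowns: 36.715 = 0.03·(L/0.11)·0.5·1016·1.21²/1000
Solving for L: L = (36.715·1000)·0.11/(0.03·0.5·1016·1.21²) = 181 m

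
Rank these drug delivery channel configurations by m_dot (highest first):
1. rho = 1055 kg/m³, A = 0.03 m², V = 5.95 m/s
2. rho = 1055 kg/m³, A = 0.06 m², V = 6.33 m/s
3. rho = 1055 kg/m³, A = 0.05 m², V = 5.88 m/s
Case 1: m_dot = 188.3 kg/s
Case 2: m_dot = 400.7 kg/s
Case 3: m_dot = 310.2 kg/s
Ranking (highest first): 2, 3, 1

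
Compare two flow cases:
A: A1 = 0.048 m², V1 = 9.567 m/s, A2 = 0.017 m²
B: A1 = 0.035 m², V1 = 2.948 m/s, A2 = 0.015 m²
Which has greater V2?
V2(A) = 27.01 m/s, V2(B) = 6.879 m/s. Answer: A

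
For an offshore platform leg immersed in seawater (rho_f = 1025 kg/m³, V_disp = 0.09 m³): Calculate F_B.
Formula: F_B = \rho_f g V_{disp}
F_B = 1025·9.81·0.09 = 905 N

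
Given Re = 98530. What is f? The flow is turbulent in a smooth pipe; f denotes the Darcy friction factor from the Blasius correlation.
Formula: f = \frac{0.316}{Re^{0.25}}
f = 0.316/98530^0.25 = 0.01784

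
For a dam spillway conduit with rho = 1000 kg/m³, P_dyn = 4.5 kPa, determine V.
Formula: P_{dyn} = \frac{1}{2} \rho V^2
Substituting knowns: 4.5 = 0.5·1000·V²/1000
Solving for V: V = √(2·(4.5·1000)/1000) = 3 m/s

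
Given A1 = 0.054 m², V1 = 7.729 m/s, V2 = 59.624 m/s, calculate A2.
Formula: V_2 = \frac{A_1 V_1}{A_2}
Substituting knowns: 59.624 = 0.054·7.729/A2
Solving for A2: A2 = 0.054·7.729/59.624 = 0.007 m²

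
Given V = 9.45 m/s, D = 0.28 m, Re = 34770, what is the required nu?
Formula: Re = \frac{V D}{\nu}
Substituting knowns: 34770 = 9.45·0.28/nu
Solving for nu: nu = 9.45·0.28/34770 = 7.610e-05 m²/s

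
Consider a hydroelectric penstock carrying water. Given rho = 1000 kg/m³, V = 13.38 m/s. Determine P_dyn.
Formula: P_{dyn} = \frac{1}{2} \rho V^2
P_dyn = 0.5·1000·13.38²/1000 = 89.51 kPa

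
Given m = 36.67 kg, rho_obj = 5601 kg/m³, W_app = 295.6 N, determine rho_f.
Formula: W_{app} = mg\left(1 - \frac{\rho_f}{\rho_{obj}}\right)
Substituting knowns: 295.6 = 36.67·9.81·(1 − rho_f/5601)
Solving for rho_f: rho_f = 5601·(1 − 295.6/(36.67·9.81)) = 998.5 kg/m³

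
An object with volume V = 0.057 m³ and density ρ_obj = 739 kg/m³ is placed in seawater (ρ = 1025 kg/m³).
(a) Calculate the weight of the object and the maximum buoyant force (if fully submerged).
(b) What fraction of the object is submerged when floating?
(a) W=rho_obj*g*V=739*9.81*0.057=413.2 N; F_B(max)=rho*g*V=1025*9.81*0.057=573.1 N
(b) Floating fraction=rho_obj/rho=739/1025=0.721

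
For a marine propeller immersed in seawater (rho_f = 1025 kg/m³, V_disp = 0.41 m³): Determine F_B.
Formula: F_B = \rho_f g V_{disp}
F_B = 1025·9.81·0.41 = 4123 N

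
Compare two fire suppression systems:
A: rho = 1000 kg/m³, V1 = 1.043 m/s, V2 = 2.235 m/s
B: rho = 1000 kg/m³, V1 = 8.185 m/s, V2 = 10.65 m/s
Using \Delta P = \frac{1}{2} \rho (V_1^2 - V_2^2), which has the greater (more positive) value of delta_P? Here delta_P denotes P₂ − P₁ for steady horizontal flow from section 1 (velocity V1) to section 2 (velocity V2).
delta_P(A) = -1.954 kPa, delta_P(B) = -23.21 kPa. Answer: A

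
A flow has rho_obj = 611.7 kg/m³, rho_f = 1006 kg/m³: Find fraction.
Formula: f_{sub} = \frac{\rho_{obj}}{\rho_f}
fraction = 611.7/1006 = 0.6081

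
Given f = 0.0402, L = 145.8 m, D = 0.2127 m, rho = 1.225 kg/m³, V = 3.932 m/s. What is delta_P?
Formula: \Delta P = f \frac{L}{D} \frac{\rho V^2}{2}
delta_P = 0.0402·(145.8/0.2127)·0.5·1.225·3.932²/1000 = 0.2609 kPa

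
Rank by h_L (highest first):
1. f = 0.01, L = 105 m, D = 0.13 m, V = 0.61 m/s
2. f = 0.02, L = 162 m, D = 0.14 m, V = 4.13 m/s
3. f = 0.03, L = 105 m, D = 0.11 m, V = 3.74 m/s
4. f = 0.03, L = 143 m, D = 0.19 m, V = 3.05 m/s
Case 1: h_L = 0.1532 m
Case 2: h_L = 20.12 m
Case 3: h_L = 20.42 m
Case 4: h_L = 10.71 m
Ranking (highest first): 3, 2, 4, 1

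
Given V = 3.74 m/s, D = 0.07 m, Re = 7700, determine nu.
Formula: Re = \frac{V D}{\nu}
Substituting knowns: 7700 = 3.74·0.07/nu
Solving for nu: nu = 3.74·0.07/7700 = 3.400e-05 m²/s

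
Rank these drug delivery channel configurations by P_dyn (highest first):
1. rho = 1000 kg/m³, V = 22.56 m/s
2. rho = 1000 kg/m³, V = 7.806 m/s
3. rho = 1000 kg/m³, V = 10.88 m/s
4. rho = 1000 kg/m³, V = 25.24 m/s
Case 1: P_dyn = 254.5 kPa
Case 2: P_dyn = 30.47 kPa
Case 3: P_dyn = 59.19 kPa
Case 4: P_dyn = 318.5 kPa
Ranking (highest first): 4, 1, 3, 2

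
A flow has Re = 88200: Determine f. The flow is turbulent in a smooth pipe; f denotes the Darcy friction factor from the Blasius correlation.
Formula: f = \frac{0.316}{Re^{0.25}}
f = 0.316/88200^0.25 = 0.01834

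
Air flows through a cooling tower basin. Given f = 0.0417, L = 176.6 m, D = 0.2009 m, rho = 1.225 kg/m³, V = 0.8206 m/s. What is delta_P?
Formula: \Delta P = f \frac{L}{D} \frac{\rho V^2}{2}
delta_P = 0.0417·(176.6/0.2009)·0.5·1.225·0.8206²/1000 = 0.01512 kPa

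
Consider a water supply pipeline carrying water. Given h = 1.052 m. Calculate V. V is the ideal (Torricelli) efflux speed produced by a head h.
Formula: V = \sqrt{2 g h}
V = √(2·9.81·1.052) = 4.543 m/s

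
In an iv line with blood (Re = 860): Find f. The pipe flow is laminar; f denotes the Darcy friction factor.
Formula: f = \frac{64}{Re}
f = 64/860 = 0.07442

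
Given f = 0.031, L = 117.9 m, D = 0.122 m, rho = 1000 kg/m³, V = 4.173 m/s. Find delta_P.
Formula: \Delta P = f \frac{L}{D} \frac{\rho V^2}{2}
delta_P = 0.031·(117.9/0.122)·0.5·1000·4.173²/1000 = 260.8 kPa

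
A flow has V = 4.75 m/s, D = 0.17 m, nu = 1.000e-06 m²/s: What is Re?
Formula: Re = \frac{V D}{\nu}
Re = 4.75·0.17/1.000e-06 = 807500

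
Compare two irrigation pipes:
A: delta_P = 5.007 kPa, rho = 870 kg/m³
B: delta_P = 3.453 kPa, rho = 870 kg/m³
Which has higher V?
V(A) = 3.393 m/s, V(B) = 2.817 m/s. Answer: A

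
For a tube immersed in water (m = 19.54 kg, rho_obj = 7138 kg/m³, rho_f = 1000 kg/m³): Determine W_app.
Formula: W_{app} = mg\left(1 - \frac{\rho_f}{\rho_{obj}}\right)
W_app = 19.54·9.81·(1 − 1000/7138) = 164.8 N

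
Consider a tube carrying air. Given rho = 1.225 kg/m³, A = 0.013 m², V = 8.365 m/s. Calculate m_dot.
Formula: \dot{m} = \rho A V
m_dot = 1.225·0.013·8.365 = 0.1332 kg/s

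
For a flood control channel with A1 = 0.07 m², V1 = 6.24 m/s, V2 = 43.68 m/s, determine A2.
Formula: V_2 = \frac{A_1 V_1}{A_2}
Substituting knowns: 43.68 = 0.07·6.24/A2
Solving for A2: A2 = 0.07·6.24/43.68 = 0.01 m²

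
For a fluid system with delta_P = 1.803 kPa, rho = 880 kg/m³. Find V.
Formula: V = \sqrt{\frac{2 \Delta P}{\rho}}
V = √(2·(1.803·1000)/880) = 2.024 m/s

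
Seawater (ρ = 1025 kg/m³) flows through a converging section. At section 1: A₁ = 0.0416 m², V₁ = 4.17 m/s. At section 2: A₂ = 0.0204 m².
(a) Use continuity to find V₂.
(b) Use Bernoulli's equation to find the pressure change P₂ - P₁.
(a) Continuity: A₁V₁=A₂V₂ -> V₂=A₁V₁/A₂=0.0416*4.17/0.0204=8.50 m/s
(b) Bernoulli: P₂-P₁=0.5*rho*(V₁^2-V₂^2)/1000=0.5*1025*(4.17^2-8.50^2)/1000=-28.12 kPa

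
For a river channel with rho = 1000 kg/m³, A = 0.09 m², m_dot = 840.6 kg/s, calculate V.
Formula: \dot{m} = \rho A V
Substituting knowns: 840.6 = 1000·0.09·V
Solving for V: V = 840.6/(1000·0.09) = 9.34 m/s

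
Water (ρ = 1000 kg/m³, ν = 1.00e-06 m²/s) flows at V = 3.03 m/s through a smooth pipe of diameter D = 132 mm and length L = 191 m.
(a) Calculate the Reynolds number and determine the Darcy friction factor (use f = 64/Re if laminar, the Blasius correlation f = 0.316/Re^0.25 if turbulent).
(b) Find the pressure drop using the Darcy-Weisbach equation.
(a) Re = V·D/ν = 3.03·0.132/1.00e-06 = 399960 → turbulent (Re > 4000); f = 0.316/Re^0.25 = 0.316/399960^0.25 = 0.012566 (Blasius is strictly valid for Re ≲ 1e5; used here as the smooth-pipe estimate the problem specifies)
(b) Darcy-Weisbach: ΔP = f·(L/D)·½ρV²/1000 = 0.012566·(191/0.132)·½·1000·3.03²/1000 = 83.47 kPa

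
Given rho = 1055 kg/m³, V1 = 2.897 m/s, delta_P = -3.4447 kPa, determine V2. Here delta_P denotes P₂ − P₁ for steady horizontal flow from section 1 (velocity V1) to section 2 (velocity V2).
Formula: \Delta P = \frac{1}{2} \rho (V_1^2 - V_2^2)
Substituting knowns: -3.4447 = 0.5·1055·(2.897² − V2²)/1000
Solving for V2: V2 = √(2.897² − 2·(-3.4447·1000)/1055) = 3.863 m/s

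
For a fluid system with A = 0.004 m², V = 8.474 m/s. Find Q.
Formula: Q = A V
Q = 0.004·8.474·1000 = 33.9 L/s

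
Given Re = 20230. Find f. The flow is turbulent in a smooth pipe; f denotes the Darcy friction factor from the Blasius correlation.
Formula: f = \frac{0.316}{Re^{0.25}}
f = 0.316/20230^0.25 = 0.0265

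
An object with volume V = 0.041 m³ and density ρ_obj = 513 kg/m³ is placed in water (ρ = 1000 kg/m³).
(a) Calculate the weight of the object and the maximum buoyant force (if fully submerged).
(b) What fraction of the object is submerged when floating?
(a) W=rho_obj*g*V=513*9.81*0.041=206.3 N; F_B(max)=rho*g*V=1000*9.81*0.041=402.2 N
(b) Floating fraction=rho_obj/rho=513/1000=0.513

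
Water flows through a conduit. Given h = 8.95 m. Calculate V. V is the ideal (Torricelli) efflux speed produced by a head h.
Formula: V = \sqrt{2 g h}
V = √(2·9.81·8.95) = 13.25 m/s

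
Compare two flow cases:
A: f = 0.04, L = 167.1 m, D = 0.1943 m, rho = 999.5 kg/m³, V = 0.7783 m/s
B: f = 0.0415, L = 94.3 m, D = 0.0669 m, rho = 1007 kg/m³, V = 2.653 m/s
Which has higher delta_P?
delta_P(A) = 10.41 kPa, delta_P(B) = 207.3 kPa. Answer: B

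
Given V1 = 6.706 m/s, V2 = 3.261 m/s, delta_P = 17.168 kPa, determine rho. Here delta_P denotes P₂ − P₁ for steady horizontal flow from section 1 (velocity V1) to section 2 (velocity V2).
Formula: \Delta P = \frac{1}{2} \rho (V_1^2 - V_2^2)
Substituting knowns: 17.168 = 0.5·rho·(6.706² − 3.261²)/1000
Solving for rho: rho = 2·(17.168·1000)/(6.706² − 3.261²) = 1000 kg/m³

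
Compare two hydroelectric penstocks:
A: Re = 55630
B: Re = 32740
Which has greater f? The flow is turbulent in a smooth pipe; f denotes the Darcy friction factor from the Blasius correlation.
f(A) = 0.02058, f(B) = 0.02349. Answer: B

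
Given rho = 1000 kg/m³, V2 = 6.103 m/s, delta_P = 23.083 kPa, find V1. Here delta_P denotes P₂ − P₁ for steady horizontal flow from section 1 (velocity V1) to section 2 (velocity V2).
Formula: \Delta P = \frac{1}{2} \rho (V_1^2 - V_2^2)
Substituting knowns: 23.083 = 0.5·1000·(V1² − 6.103²)/1000
Solving for V1: V1 = √(6.103² + 2·(23.083·1000)/1000) = 9.133 m/s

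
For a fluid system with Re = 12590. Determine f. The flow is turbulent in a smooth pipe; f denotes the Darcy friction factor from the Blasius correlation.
Formula: f = \frac{0.316}{Re^{0.25}}
f = 0.316/12590^0.25 = 0.02983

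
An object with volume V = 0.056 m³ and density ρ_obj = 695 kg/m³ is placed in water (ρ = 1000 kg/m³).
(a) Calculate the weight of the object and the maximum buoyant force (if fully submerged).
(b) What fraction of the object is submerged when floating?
(a) W=rho_obj*g*V=695*9.81*0.056=381.8 N; F_B(max)=rho*g*V=1000*9.81*0.056=549.4 N
(b) Floating fraction=rho_obj/rho=695/1000=0.695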